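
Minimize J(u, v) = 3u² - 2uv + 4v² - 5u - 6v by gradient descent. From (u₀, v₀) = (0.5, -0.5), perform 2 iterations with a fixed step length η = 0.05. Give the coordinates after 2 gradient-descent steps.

(0.64, 0.385)

∇J = (6u - 2v - 5, -2u + 8v - 6)
(u₁, v₁) = (0.5, -0.5) − 0.05·(-1, -11) = (0.55, 0.05)
(u₂, v₂) = (0.55, 0.05) − 0.05·(-1.8, -6.7) = (0.64, 0.385)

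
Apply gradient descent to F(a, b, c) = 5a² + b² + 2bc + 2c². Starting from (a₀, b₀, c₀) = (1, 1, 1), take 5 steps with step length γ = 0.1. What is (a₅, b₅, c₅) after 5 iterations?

∇F = (10a, 2b + 2c, 2b + 4c)
(a₁, b₁, c₁) = (1, 1, 1) − 0.1·(10, 4, 6) = (0, 0.6, 0.4)
(a₂, b₂, c₂) = (0, 0.6, 0.4) − 0.1·(0, 2, 2.8) = (0, 0.4, 0.12)
(a₃, b₃, c₃) = (0, 0.4, 0.12) − 0.1·(0, 1.04, 1.28) = (0, 0.296, -0.008)
(a₄, b₄, c₄) = (0, 0.296, -0.008) − 0.1·(0, 0.576, 0.56) = (0, 0.2384, -0.064)
(a₅, b₅, c₅) = (0, 0.2384, -0.064) − 0.1·(0, 0.3488, 0.2208) = (0, 0.20352, -0.08608)

(0, 0.20352, -0.08608)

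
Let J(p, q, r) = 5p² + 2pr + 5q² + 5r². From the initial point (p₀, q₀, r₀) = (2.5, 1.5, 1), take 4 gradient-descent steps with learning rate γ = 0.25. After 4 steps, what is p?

28.75

∇J = (10p + 2r, 10q, 2p + 10r)
Step 1: at (2.5, 1.5, 1), ∇J = (27, 15, 15) → (2.5, 1.5, 1) − 0.25·(27, 15, 15) = (-4.25, -2.25, -2.75)
Step 2: at (-4.25, -2.25, -2.75), ∇J = (-48, -22.5, -36) → (-4.25, -2.25, -2.75) − 0.25·(-48, -22.5, -36) = (7.75, 3.375, 6.25)
Step 3: at (7.75, 3.375, 6.25), ∇J = (90, 33.75, 78) → (7.75, 3.375, 6.25) − 0.25·(90, 33.75, 78) = (-14.75, -5.0625, -13.25)
Step 4: at (-14.75, -5.0625, -13.25), ∇J = (-174, -50.625, -162) → (-14.75, -5.0625, -13.25) − 0.25·(-174, -50.625, -162) = (28.75, 7.59375, 27.25)
p = 28.75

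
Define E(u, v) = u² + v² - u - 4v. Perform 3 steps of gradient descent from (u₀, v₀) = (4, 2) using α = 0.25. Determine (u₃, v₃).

(0.9375, 2)

∇E = (2u - 1, 2v - 4)
Step 1: at (4, 2), ∇E = (7, 0) → (4, 2) − 0.25·(7, 0) = (2.25, 2)
Step 2: at (2.25, 2), ∇E = (3.5, 0) → (2.25, 2) − 0.25·(3.5, 0) = (1.375, 2)
Step 3: at (1.375, 2), ∇E = (1.75, 0) → (1.375, 2) − 0.25·(1.75, 0) = (0.9375, 2)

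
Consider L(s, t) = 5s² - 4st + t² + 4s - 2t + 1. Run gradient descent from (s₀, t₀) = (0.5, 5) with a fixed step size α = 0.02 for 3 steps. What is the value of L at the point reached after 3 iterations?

∇L = (10s - 4t + 4, -4s + 2t - 2)
(s₁, t₁) = (0.5, 5) − 0.02·(-11, 6) = (0.72, 4.88)
(s₂, t₂) = (0.72, 4.88) − 0.02·(-8.32, 4.88) = (0.8864, 4.7824)
(s₃, t₃) = (0.8864, 4.7824) − 0.02·(-6.2656, 4.0192) = (1.011712, 4.702016)
L(1.011712, 4.702016) = 3.841232273408

3.841232273408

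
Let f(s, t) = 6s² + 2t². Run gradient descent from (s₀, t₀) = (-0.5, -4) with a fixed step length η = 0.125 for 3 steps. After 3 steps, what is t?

-0.5

∇f = (12s, 4t)
(s₁, t₁) = (-0.5, -4) − 0.125·(-6, -16) = (0.25, -2)
(s₂, t₂) = (0.25, -2) − 0.125·(3, -8) = (-0.125, -1)
(s₃, t₃) = (-0.125, -1) − 0.125·(-1.5, -4) = (0.0625, -0.5)
t = -0.5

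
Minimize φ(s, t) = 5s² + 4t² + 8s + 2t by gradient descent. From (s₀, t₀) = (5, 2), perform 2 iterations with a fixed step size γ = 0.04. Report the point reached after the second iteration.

(1.288, 0.7904)

∇φ = (10s + 8, 8t + 2)
Step 1: at (5, 2), ∇φ = (58, 18) → (5, 2) − 0.04·(58, 18) = (2.68, 1.28)
Step 2: at (2.68, 1.28), ∇φ = (34.8, 12.24) → (2.68, 1.28) − 0.04·(34.8, 12.24) = (1.288, 0.7904)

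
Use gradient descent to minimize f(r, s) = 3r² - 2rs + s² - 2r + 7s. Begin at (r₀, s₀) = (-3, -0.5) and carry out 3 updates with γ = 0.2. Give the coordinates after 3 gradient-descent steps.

∇f = (6r - 2s - 2, -2r + 2s + 7)
Step 1: at (-3, -0.5), ∇f = (-19, 12) → (-3, -0.5) − 0.2·(-19, 12) = (0.8, -2.9)
Step 2: at (0.8, -2.9), ∇f = (8.6, -0.4) → (0.8, -2.9) − 0.2·(8.6, -0.4) = (-0.92, -2.82)
Step 3: at (-0.92, -2.82), ∇f = (-1.88, 3.2) → (-0.92, -2.82) − 0.2·(-1.88, 3.2) = (-0.544, -3.46)

(-0.544, -3.46)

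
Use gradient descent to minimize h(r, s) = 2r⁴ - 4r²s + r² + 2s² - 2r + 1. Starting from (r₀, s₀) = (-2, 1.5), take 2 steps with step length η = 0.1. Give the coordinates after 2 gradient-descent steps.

∇h = (8r³ - 8rs + 2r - 2, -4r² + 4s)
Step 1: at (-2, 1.5), ∇h = (-46, -10) → (-2, 1.5) − 0.1·(-46, -10) = (2.6, 2.5)
Step 2: at (2.6, 2.5), ∇h = (91.808, -17.04) → (2.6, 2.5) − 0.1·(91.808, -17.04) = (-6.5808, 4.204)

(-6.5808, 4.204)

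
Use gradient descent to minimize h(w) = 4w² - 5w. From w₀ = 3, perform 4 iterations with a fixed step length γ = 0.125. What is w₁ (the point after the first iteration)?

h′(w) = 8w - 5
w₁ = 3 − 0.125·19 = 0.625

0.625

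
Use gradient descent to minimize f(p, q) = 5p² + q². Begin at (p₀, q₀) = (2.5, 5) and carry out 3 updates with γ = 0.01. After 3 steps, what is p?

1.8225

∇f = (10p, 2q)
(p₁, q₁) = (2.5, 5) − 0.01·(25, 10) = (2.25, 4.9)
(p₂, q₂) = (2.25, 4.9) − 0.01·(22.5, 9.8) = (2.025, 4.802)
(p₃, q₃) = (2.025, 4.802) − 0.01·(20.25, 9.604) = (1.8225, 4.70596)
p = 1.8225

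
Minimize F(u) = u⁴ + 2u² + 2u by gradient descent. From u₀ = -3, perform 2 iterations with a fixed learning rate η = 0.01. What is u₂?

F′(u) = 4u³ + 4u + 2
u₁ = -3 − 0.01·(-118) = -1.82
u₂ = -1.82 − 0.01·(-29.394272) = -1.52605728

-1.52605728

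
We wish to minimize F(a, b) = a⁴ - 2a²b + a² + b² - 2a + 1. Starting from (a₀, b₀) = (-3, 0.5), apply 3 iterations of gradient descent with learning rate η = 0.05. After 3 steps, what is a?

-0.0266

∇F = (4a³ - 4ab + 2a - 2, -2a² + 2b)
(a₁, b₁) = (-3, 0.5) − 0.05·(-110, -17) = (2.5, 1.35)
(a₂, b₂) = (2.5, 1.35) − 0.05·(52, -9.8) = (-0.1, 1.84)
(a₃, b₃) = (-0.1, 1.84) − 0.05·(-1.468, 3.66) = (-0.0266, 1.657)
a = -0.0266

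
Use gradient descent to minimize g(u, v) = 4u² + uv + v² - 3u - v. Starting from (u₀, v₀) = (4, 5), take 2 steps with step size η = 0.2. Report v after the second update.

2.2

∇g = (8u + v - 3, u + 2v - 1)
(u₁, v₁) = (4, 5) − 0.2·(34, 13) = (-2.8, 2.4)
(u₂, v₂) = (-2.8, 2.4) − 0.2·(-23, 1) = (1.8, 2.2)
v = 2.2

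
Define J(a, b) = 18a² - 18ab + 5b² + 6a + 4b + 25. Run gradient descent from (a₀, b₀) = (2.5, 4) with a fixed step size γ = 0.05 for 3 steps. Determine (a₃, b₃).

∇J = (36a - 18b + 6, -18a + 10b + 4)
Step 1: at (2.5, 4), ∇J = (24, -1) → (2.5, 4) − 0.05·(24, -1) = (1.3, 4.05)
Step 2: at (1.3, 4.05), ∇J = (-20.1, 21.1) → (1.3, 4.05) − 0.05·(-20.1, 21.1) = (2.305, 2.995)
Step 3: at (2.305, 2.995), ∇J = (35.07, -7.54) → (2.305, 2.995) − 0.05·(35.07, -7.54) = (0.5515, 3.372)

(0.5515, 3.372)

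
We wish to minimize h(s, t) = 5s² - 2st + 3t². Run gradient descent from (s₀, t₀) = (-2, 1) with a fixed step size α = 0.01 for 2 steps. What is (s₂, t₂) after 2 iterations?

∇h = (10s - 2t, -2s + 6t)
Step 1: at (-2, 1), ∇h = (-22, 10) → (-2, 1) − 0.01·(-22, 10) = (-1.78, 0.9)
Step 2: at (-1.78, 0.9), ∇h = (-19.6, 8.96) → (-1.78, 0.9) − 0.01·(-19.6, 8.96) = (-1.584, 0.8104)

(-1.584, 0.8104)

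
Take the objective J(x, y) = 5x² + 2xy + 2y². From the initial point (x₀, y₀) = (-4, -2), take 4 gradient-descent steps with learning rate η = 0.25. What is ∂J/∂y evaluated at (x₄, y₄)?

-100.75

∇J = (10x + 2y, 2x + 4y)
Step 1: at (-4, -2), ∇J = (-44, -16) → (-4, -2) − 0.25·(-44, -16) = (7, 2)
Step 2: at (7, 2), ∇J = (74, 22) → (7, 2) − 0.25·(74, 22) = (-11.5, -3.5)
Step 3: at (-11.5, -3.5), ∇J = (-122, -37) → (-11.5, -3.5) − 0.25·(-122, -37) = (19, 5.75)
Step 4: at (19, 5.75), ∇J = (201.5, 61) → (19, 5.75) − 0.25·(201.5, 61) = (-31.375, -9.5)
∂J/∂y at (-31.375, -9.5) = -100.75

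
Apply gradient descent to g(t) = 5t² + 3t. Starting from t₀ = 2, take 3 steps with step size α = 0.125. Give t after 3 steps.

g′(t) = 10t + 3
Step 1: g′(2) = 23; t₁ = 2 − 0.125·23 = -0.875
Step 2: g′(-0.875) = -5.75; t₂ = -0.875 − 0.125·(-5.75) = -0.15625
Step 3: g′(-0.15625) = 1.4375; t₃ = -0.15625 − 0.125·1.4375 = -0.3359375

-0.3359375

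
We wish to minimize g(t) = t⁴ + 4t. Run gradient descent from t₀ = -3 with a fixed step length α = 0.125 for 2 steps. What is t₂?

-490.5

g′(t) = 4t³ + 4
Step 1: g′(-3) = -104; t₁ = -3 − 0.125·(-104) = 10
Step 2: g′(10) = 4004; t₂ = 10 − 0.125·4004 = -490.5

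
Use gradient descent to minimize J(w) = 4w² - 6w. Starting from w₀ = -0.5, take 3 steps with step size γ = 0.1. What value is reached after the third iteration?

J′(w) = 8w - 6
w₁ = -0.5 − 0.1·(-10) = 0.5
w₂ = 0.5 − 0.1·(-2) = 0.7
w₃ = 0.7 − 0.1·(-0.4) = 0.74

0.74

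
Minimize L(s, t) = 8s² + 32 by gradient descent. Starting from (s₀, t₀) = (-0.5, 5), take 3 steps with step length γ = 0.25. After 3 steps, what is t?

∇L = (16s, 0)
(s₁, t₁) = (-0.5, 5) − 0.25·(-8, 0) = (1.5, 5)
(s₂, t₂) = (1.5, 5) − 0.25·(24, 0) = (-4.5, 5)
(s₃, t₃) = (-4.5, 5) − 0.25·(-72, 0) = (13.5, 5)
t = 5

5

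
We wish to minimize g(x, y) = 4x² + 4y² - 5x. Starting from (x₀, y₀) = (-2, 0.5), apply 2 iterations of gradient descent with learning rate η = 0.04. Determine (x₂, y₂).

∇g = (8x - 5, 8y)
(x₁, y₁) = (-2, 0.5) − 0.04·(-21, 4) = (-1.16, 0.34)
(x₂, y₂) = (-1.16, 0.34) − 0.04·(-14.28, 2.72) = (-0.5888, 0.2312)

(-0.5888, 0.2312)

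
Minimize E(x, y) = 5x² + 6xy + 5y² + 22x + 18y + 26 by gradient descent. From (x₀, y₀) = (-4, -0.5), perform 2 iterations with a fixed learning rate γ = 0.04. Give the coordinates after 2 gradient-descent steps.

∇E = (10x + 6y + 22, 6x + 10y + 18)
Step 1: at (-4, -0.5), ∇E = (-21, -11) → (-4, -0.5) − 0.04·(-21, -11) = (-3.16, -0.06)
Step 2: at (-3.16, -0.06), ∇E = (-9.96, -1.56) → (-3.16, -0.06) − 0.04·(-9.96, -1.56) = (-2.7616, 0.0024)

(-2.7616, 0.0024)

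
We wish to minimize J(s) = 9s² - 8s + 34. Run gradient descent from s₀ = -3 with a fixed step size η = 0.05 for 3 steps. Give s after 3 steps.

J′(s) = 18s - 8
s₁ = -3 − 0.05·(-62) = 0.1
s₂ = 0.1 − 0.05·(-6.2) = 0.41
s₃ = 0.41 − 0.05·(-0.62) = 0.441

0.441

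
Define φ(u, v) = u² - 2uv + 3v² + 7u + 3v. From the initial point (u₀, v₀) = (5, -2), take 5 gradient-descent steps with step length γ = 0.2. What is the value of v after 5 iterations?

∇φ = (2u - 2v + 7, -2u + 6v + 3)
Step 1: at (5, -2), ∇φ = (21, -19) → (5, -2) − 0.2·(21, -19) = (0.8, 1.8)
Step 2: at (0.8, 1.8), ∇φ = (5, 12.2) → (0.8, 1.8) − 0.2·(5, 12.2) = (-0.2, -0.64)
Step 3: at (-0.2, -0.64), ∇φ = (7.88, -0.44) → (-0.2, -0.64) − 0.2·(7.88, -0.44) = (-1.776, -0.552)
Step 4: at (-1.776, -0.552), ∇φ = (4.552, 3.24) → (-1.776, -0.552) − 0.2·(4.552, 3.24) = (-2.6864, -1.2)
Step 5: at (-2.6864, -1.2), ∇φ = (4.0272, 1.1728) → (-2.6864, -1.2) − 0.2·(4.0272, 1.1728) = (-3.49184, -1.43456)
v = -1.43456

-1.43456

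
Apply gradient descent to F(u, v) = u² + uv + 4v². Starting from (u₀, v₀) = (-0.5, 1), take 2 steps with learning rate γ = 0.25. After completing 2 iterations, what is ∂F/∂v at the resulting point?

7.96875

∇F = (2u + v, u + 8v)
(u₁, v₁) = (-0.5, 1) − 0.25·(0, 7.5) = (-0.5, -0.875)
(u₂, v₂) = (-0.5, -0.875) − 0.25·(-1.875, -7.5) = (-0.03125, 1)
∂F/∂v at (-0.03125, 1) = 7.96875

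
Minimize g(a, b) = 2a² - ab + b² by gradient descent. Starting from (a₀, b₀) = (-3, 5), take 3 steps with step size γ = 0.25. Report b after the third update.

0.703125

∇g = (4a - b, -a + 2b)
Step 1: at (-3, 5), ∇g = (-17, 13) → (-3, 5) − 0.25·(-17, 13) = (1.25, 1.75)
Step 2: at (1.25, 1.75), ∇g = (3.25, 2.25) → (1.25, 1.75) − 0.25·(3.25, 2.25) = (0.4375, 1.1875)
Step 3: at (0.4375, 1.1875), ∇g = (0.5625, 1.9375) → (0.4375, 1.1875) − 0.25·(0.5625, 1.9375) = (0.296875, 0.703125)
b = 0.703125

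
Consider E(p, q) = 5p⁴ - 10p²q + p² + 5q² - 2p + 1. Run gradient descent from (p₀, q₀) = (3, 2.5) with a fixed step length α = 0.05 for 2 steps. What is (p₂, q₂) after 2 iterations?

∇E = (20p³ - 20pq + 2p - 2, -10p² + 10q)
Step 1: at (3, 2.5), ∇E = (394, -65) → (3, 2.5) − 0.05·(394, -65) = (-16.7, 5.75)
Step 2: at (-16.7, 5.75), ∇E = (-91264.16, -2731.4) → (-16.7, 5.75) − 0.05·(-91264.16, -2731.4) = (4546.508, 142.32)

(4546.508, 142.32)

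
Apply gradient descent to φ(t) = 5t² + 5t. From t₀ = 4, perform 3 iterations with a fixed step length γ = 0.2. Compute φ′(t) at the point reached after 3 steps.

-45

φ′(t) = 10t + 5
t₁ = 4 − 0.2·45 = -5
t₂ = -5 − 0.2·(-45) = 4
t₃ = 4 − 0.2·45 = -5
φ′(t) at (-5) = -45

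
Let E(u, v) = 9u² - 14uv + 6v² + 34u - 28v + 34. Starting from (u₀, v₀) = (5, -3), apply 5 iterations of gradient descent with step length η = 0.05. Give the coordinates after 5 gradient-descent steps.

(-0.8055, 1.64725)

∇E = (18u - 14v + 34, -14u + 12v - 28)
Step 1: at (5, -3), ∇E = (166, -134) → (5, -3) − 0.05·(166, -134) = (-3.3, 3.7)
Step 2: at (-3.3, 3.7), ∇E = (-77.2, 62.6) → (-3.3, 3.7) − 0.05·(-77.2, 62.6) = (0.56, 0.57)
Step 3: at (0.56, 0.57), ∇E = (36.1, -29) → (0.56, 0.57) − 0.05·(36.1, -29) = (-1.245, 2.02)
Step 4: at (-1.245, 2.02), ∇E = (-16.69, 13.67) → (-1.245, 2.02) − 0.05·(-16.69, 13.67) = (-0.4105, 1.3365)
Step 5: at (-0.4105, 1.3365), ∇E = (7.9, -6.215) → (-0.4105, 1.3365) − 0.05·(7.9, -6.215) = (-0.8055, 1.64725)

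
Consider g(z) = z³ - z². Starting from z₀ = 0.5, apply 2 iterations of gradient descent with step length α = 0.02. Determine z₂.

g′(z) = 3z² - 2z
z₁ = 0.5 − 0.02·(-0.25) = 0.505
z₂ = 0.505 − 0.02·(-0.244925) = 0.5098985

0.5098985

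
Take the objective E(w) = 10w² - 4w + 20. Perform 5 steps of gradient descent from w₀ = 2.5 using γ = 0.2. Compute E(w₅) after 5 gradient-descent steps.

E′(w) = 20w - 4
Step 1: E′(2.5) = 46; w₁ = 2.5 − 0.2·46 = -6.7
Step 2: E′(-6.7) = -138; w₂ = -6.7 − 0.2·(-138) = 20.9
Step 3: E′(20.9) = 414; w₃ = 20.9 − 0.2·414 = -61.9
Step 4: E′(-61.9) = -1242; w₄ = -61.9 − 0.2·(-1242) = 186.5
Step 5: E′(186.5) = 3726; w₅ = 186.5 − 0.2·3726 = -558.7
E(-558.7) = 3123711.7

3123711.7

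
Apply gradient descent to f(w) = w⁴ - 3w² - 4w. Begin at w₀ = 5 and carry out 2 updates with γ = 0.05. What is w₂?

1202.1074

f′(w) = 4w³ - 6w - 4
Step 1: f′(5) = 466; w₁ = 5 − 0.05·466 = -18.3
Step 2: f′(-18.3) = -24408.148; w₂ = -18.3 − 0.05·(-24408.148) = 1202.1074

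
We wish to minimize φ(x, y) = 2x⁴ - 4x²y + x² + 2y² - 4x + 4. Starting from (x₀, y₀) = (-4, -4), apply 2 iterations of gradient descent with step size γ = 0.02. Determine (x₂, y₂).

(-112.91508224, 4.329728)

∇φ = (8x³ - 8xy + 2x - 4, -4x² + 4y)
(x₁, y₁) = (-4, -4) − 0.02·(-652, -80) = (9.04, -2.4)
(x₂, y₂) = (9.04, -2.4) − 0.02·(6097.754112, -336.4864) = (-112.91508224, 4.329728)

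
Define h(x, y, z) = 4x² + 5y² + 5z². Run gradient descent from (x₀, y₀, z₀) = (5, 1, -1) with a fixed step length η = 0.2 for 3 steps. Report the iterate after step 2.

∇h = (8x, 10y, 10z)
(x₁, y₁, z₁) = (5, 1, -1) − 0.2·(40, 10, -10) = (-3, -1, 1)
(x₂, y₂, z₂) = (-3, -1, 1) − 0.2·(-24, -10, 10) = (1.8, 1, -1)

(1.8, 1, -1)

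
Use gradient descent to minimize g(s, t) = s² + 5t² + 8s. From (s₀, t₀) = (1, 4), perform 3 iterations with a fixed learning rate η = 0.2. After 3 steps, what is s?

-2.92

∇g = (2s + 8, 10t)
(s₁, t₁) = (1, 4) − 0.2·(10, 40) = (-1, -4)
(s₂, t₂) = (-1, -4) − 0.2·(6, -40) = (-2.2, 4)
(s₃, t₃) = (-2.2, 4) − 0.2·(3.6, 40) = (-2.92, -4)
s = -2.92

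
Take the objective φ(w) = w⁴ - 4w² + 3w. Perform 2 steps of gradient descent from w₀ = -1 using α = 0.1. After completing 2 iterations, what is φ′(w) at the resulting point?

3.304250290432

φ′(w) = 4w³ - 8w + 3
w₁ = -1 − 0.1·7 = -1.7
w₂ = -1.7 − 0.1·(-3.052) = -1.3948
φ′(w) at (-1.3948) = 3.304250290432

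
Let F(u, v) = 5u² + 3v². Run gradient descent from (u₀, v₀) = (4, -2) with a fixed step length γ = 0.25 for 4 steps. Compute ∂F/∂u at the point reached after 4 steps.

202.5

∇F = (10u, 6v)
(u₁, v₁) = (4, -2) − 0.25·(40, -12) = (-6, 1)
(u₂, v₂) = (-6, 1) − 0.25·(-60, 6) = (9, -0.5)
(u₃, v₃) = (9, -0.5) − 0.25·(90, -3) = (-13.5, 0.25)
(u₄, v₄) = (-13.5, 0.25) − 0.25·(-135, 1.5) = (20.25, -0.125)
∂F/∂u at (20.25, -0.125) = 202.5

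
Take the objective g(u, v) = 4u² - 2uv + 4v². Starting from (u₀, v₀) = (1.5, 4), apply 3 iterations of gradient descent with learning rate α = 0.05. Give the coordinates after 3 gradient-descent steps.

∇g = (8u - 2v, -2u + 8v)
(u₁, v₁) = (1.5, 4) − 0.05·(4, 29) = (1.3, 2.55)
(u₂, v₂) = (1.3, 2.55) − 0.05·(5.3, 17.8) = (1.035, 1.66)
(u₃, v₃) = (1.035, 1.66) − 0.05·(4.96, 11.21) = (0.787, 1.0995)

(0.787, 1.0995)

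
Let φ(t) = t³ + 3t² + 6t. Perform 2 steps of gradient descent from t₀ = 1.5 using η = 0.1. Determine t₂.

φ′(t) = 3t² + 6t + 6
Step 1: φ′(1.5) = 21.75; t₁ = 1.5 − 0.1·21.75 = -0.675
Step 2: φ′(-0.675) = 3.316875; t₂ = -0.675 − 0.1·3.316875 = -1.0066875

-1.0066875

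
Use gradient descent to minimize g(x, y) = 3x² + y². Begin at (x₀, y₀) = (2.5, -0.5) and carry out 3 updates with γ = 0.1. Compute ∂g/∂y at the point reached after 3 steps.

-0.512

∇g = (6x, 2y)
(x₁, y₁) = (2.5, -0.5) − 0.1·(15, -1) = (1, -0.4)
(x₂, y₂) = (1, -0.4) − 0.1·(6, -0.8) = (0.4, -0.32)
(x₃, y₃) = (0.4, -0.32) − 0.1·(2.4, -0.64) = (0.16, -0.256)
∂g/∂y at (0.16, -0.256) = -0.512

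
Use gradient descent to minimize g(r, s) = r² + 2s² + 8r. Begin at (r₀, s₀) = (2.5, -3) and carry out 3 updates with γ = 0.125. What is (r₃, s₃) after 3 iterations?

(-1.2578125, -0.375)

∇g = (2r + 8, 4s)
(r₁, s₁) = (2.5, -3) − 0.125·(13, -12) = (0.875, -1.5)
(r₂, s₂) = (0.875, -1.5) − 0.125·(9.75, -6) = (-0.34375, -0.75)
(r₃, s₃) = (-0.34375, -0.75) − 0.125·(7.3125, -3) = (-1.2578125, -0.375)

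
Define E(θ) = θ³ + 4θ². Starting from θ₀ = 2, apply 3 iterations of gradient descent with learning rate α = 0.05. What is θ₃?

E′(θ) = 3θ² + 8θ
Step 1: E′(2) = 28; θ₁ = 2 − 0.05·28 = 0.6
Step 2: E′(0.6) = 5.88; θ₂ = 0.6 − 0.05·5.88 = 0.306
Step 3: E′(0.306) = 2.728908; θ₃ = 0.306 − 0.05·2.728908 = 0.1695546

0.1695546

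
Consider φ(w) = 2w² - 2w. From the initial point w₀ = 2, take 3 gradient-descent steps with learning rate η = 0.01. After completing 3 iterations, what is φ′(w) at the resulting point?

φ′(w) = 4w - 2
Step 1: φ′(2) = 6; w₁ = 2 − 0.01·6 = 1.94
Step 2: φ′(1.94) = 5.76; w₂ = 1.94 − 0.01·5.76 = 1.8824
Step 3: φ′(1.8824) = 5.5296; w₃ = 1.8824 − 0.01·5.5296 = 1.827104
φ′(w) at (1.827104) = 5.308416

5.308416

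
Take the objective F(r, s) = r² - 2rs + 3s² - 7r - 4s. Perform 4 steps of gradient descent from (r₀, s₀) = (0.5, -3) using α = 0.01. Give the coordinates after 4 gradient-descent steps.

∇F = (2r - 2s - 7, -2r + 6s - 4)
Step 1: at (0.5, -3), ∇F = (0, -23) → (0.5, -3) − 0.01·(0, -23) = (0.5, -2.77)
Step 2: at (0.5, -2.77), ∇F = (-0.46, -21.62) → (0.5, -2.77) − 0.01·(-0.46, -21.62) = (0.5046, -2.5538)
Step 3: at (0.5046, -2.5538), ∇F = (-0.8832, -20.332) → (0.5046, -2.5538) − 0.01·(-0.8832, -20.332) = (0.513432, -2.35048)
Step 4: at (0.513432, -2.35048), ∇F = (-1.272176, -19.129744) → (0.513432, -2.35048) − 0.01·(-1.272176, -19.129744) = (0.52615376, -2.15918256)

(0.52615376, -2.15918256)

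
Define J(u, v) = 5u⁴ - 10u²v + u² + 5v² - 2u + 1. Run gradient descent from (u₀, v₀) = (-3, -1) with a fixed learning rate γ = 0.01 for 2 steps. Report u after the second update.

∇J = (20u³ - 20uv + 2u - 2, -10u² + 10v)
Step 1: at (-3, -1), ∇J = (-608, -100) → (-3, -1) − 0.01·(-608, -100) = (3.08, 0)
Step 2: at (3.08, 0), ∇J = (588.52224, -94.864) → (3.08, 0) − 0.01·(588.52224, -94.864) = (-2.8052224, 0.94864)
u = -2.8052224

-2.8052224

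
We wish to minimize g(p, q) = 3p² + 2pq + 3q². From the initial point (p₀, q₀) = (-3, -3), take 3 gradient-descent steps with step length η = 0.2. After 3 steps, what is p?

∇g = (6p + 2q, 2p + 6q)
Step 1: at (-3, -3), ∇g = (-24, -24) → (-3, -3) − 0.2·(-24, -24) = (1.8, 1.8)
Step 2: at (1.8, 1.8), ∇g = (14.4, 14.4) → (1.8, 1.8) − 0.2·(14.4, 14.4) = (-1.08, -1.08)
Step 3: at (-1.08, -1.08), ∇g = (-8.64, -8.64) → (-1.08, -1.08) − 0.2·(-8.64, -8.64) = (0.648, 0.648)
p = 0.648

0.648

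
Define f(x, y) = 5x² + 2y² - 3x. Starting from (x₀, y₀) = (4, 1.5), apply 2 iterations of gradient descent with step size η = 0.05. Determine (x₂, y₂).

∇f = (10x - 3, 4y)
(x₁, y₁) = (4, 1.5) − 0.05·(37, 6) = (2.15, 1.2)
(x₂, y₂) = (2.15, 1.2) − 0.05·(18.5, 4.8) = (1.225, 0.96)

(1.225, 0.96)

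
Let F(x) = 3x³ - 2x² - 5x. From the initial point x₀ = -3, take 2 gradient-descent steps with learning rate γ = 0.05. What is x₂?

-33.272

F′(x) = 9x² - 4x - 5
Step 1: F′(-3) = 88; x₁ = -3 − 0.05·88 = -7.4
Step 2: F′(-7.4) = 517.44; x₂ = -7.4 − 0.05·517.44 = -33.272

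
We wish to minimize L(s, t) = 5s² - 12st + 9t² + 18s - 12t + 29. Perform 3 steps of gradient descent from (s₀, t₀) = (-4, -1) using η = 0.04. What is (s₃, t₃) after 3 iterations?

∇L = (10s - 12t + 18, -12s + 18t - 12)
(s₁, t₁) = (-4, -1) − 0.04·(-10, 18) = (-3.6, -1.72)
(s₂, t₂) = (-3.6, -1.72) − 0.04·(2.64, 0.24) = (-3.7056, -1.7296)
(s₃, t₃) = (-3.7056, -1.7296) − 0.04·(1.6992, 1.3344) = (-3.773568, -1.782976)

(-3.773568, -1.782976)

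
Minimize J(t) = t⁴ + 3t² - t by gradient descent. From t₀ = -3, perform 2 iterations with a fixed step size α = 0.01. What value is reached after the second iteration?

J′(t) = 4t³ + 6t - 1
t₁ = -3 − 0.01·(-127) = -1.73
t₂ = -1.73 − 0.01·(-32.090868) = -1.40909132

-1.40909132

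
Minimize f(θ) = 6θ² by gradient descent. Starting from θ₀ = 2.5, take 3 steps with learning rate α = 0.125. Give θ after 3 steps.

f′(θ) = 12θ
θ₁ = 2.5 − 0.125·30 = -1.25
θ₂ = -1.25 − 0.125·(-15) = 0.625
θ₃ = 0.625 − 0.125·7.5 = -0.3125

-0.3125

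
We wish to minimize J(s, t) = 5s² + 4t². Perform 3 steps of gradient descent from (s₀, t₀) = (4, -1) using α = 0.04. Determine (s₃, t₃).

∇J = (10s, 8t)
(s₁, t₁) = (4, -1) − 0.04·(40, -8) = (2.4, -0.68)
(s₂, t₂) = (2.4, -0.68) − 0.04·(24, -5.44) = (1.44, -0.4624)
(s₃, t₃) = (1.44, -0.4624) − 0.04·(14.4, -3.6992) = (0.864, -0.314432)

(0.864, -0.314432)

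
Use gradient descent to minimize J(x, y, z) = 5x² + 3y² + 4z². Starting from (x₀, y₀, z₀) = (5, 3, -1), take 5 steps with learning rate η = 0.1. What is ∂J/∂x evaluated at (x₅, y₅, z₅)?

0

∇J = (10x, 6y, 8z)
Step 1: at (5, 3, -1), ∇J = (50, 18, -8) → (5, 3, -1) − 0.1·(50, 18, -8) = (0, 1.2, -0.2)
Step 2: at (0, 1.2, -0.2), ∇J = (0, 7.2, -1.6) → (0, 1.2, -0.2) − 0.1·(0, 7.2, -1.6) = (0, 0.48, -0.04)
Step 3: at (0, 0.48, -0.04), ∇J = (0, 2.88, -0.32) → (0, 0.48, -0.04) − 0.1·(0, 2.88, -0.32) = (0, 0.192, -0.008)
Step 4: at (0, 0.192, -0.008), ∇J = (0, 1.152, -0.064) → (0, 0.192, -0.008) − 0.1·(0, 1.152, -0.064) = (0, 0.0768, -0.0016)
Step 5: at (0, 0.0768, -0.0016), ∇J = (0, 0.4608, -0.0128) → (0, 0.0768, -0.0016) − 0.1·(0, 0.4608, -0.0128) = (0, 0.03072, -0.00032)
∂J/∂x at (0, 0.03072, -0.00032) = 0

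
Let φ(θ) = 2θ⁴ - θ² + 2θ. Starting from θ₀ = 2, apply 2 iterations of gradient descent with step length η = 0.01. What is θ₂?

1.17735424

φ′(θ) = 8θ³ - 2θ + 2
θ₁ = 2 − 0.01·62 = 1.38
θ₂ = 1.38 − 0.01·20.264576 = 1.17735424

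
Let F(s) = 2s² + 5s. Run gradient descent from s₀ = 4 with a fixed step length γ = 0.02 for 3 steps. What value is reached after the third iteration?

F′(s) = 4s + 5
s₁ = 4 − 0.02·21 = 3.58
s₂ = 3.58 − 0.02·19.32 = 3.1936
s₃ = 3.1936 − 0.02·17.7744 = 2.838112

2.838112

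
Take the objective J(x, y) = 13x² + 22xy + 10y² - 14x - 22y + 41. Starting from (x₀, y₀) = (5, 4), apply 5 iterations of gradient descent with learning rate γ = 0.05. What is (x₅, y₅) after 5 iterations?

(-14.5459, -10.73666)

∇J = (26x + 22y - 14, 22x + 20y - 22)
Step 1: at (5, 4), ∇J = (204, 168) → (5, 4) − 0.05·(204, 168) = (-5.2, -4.4)
Step 2: at (-5.2, -4.4), ∇J = (-246, -224.4) → (-5.2, -4.4) − 0.05·(-246, -224.4) = (7.1, 6.82)
Step 3: at (7.1, 6.82), ∇J = (320.64, 270.6) → (7.1, 6.82) − 0.05·(320.64, 270.6) = (-8.932, -6.71)
Step 4: at (-8.932, -6.71), ∇J = (-393.852, -352.704) → (-8.932, -6.71) − 0.05·(-393.852, -352.704) = (10.7606, 10.9252)
Step 5: at (10.7606, 10.9252), ∇J = (506.13, 433.2372) → (10.7606, 10.9252) − 0.05·(506.13, 433.2372) = (-14.5459, -10.73666)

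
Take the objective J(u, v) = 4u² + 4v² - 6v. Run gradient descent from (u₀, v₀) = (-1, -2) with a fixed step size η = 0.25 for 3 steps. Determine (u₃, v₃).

∇J = (8u, 8v - 6)
Step 1: at (-1, -2), ∇J = (-8, -22) → (-1, -2) − 0.25·(-8, -22) = (1, 3.5)
Step 2: at (1, 3.5), ∇J = (8, 22) → (1, 3.5) − 0.25·(8, 22) = (-1, -2)
Step 3: at (-1, -2), ∇J = (-8, -22) → (-1, -2) − 0.25·(-8, -22) = (1, 3.5)

(1, 3.5)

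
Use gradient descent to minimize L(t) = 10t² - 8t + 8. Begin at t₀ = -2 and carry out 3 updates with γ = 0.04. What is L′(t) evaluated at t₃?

-0.384

L′(t) = 20t - 8
Step 1: L′(-2) = -48; t₁ = -2 − 0.04·(-48) = -0.08
Step 2: L′(-0.08) = -9.6; t₂ = -0.08 − 0.04·(-9.6) = 0.304
Step 3: L′(0.304) = -1.92; t₃ = 0.304 − 0.04·(-1.92) = 0.3808
L′(t) at (0.3808) = -0.384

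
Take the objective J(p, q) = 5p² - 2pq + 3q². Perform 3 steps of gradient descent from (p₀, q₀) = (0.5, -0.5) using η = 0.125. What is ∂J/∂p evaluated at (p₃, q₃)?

∇J = (10p - 2q, -2p + 6q)
(p₁, q₁) = (0.5, -0.5) − 0.125·(6, -4) = (-0.25, 0)
(p₂, q₂) = (-0.25, 0) − 0.125·(-2.5, 0.5) = (0.0625, -0.0625)
(p₃, q₃) = (0.0625, -0.0625) − 0.125·(0.75, -0.5) = (-0.03125, 0)
∂J/∂p at (-0.03125, 0) = -0.3125

-0.3125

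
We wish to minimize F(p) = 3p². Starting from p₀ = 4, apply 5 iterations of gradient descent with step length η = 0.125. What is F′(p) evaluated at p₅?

F′(p) = 6p
Step 1: F′(4) = 24; p₁ = 4 − 0.125·24 = 1
Step 2: F′(1) = 6; p₂ = 1 − 0.125·6 = 0.25
Step 3: F′(0.25) = 1.5; p₃ = 0.25 − 0.125·1.5 = 0.0625
Step 4: F′(0.0625) = 0.375; p₄ = 0.0625 − 0.125·0.375 = 0.015625
Step 5: F′(0.015625) = 0.09375; p₅ = 0.015625 − 0.125·0.09375 = 0.00390625
F′(p) at (0.00390625) = 0.0234375

0.0234375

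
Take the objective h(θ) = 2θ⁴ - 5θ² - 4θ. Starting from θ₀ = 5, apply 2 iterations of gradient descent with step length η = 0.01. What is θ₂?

h′(θ) = 8θ³ - 10θ - 4
Step 1: h′(5) = 946; θ₁ = 5 − 0.01·946 = -4.46
Step 2: h′(-4.46) = -669.132288; θ₂ = -4.46 − 0.01·(-669.132288) = 2.23132288

2.23132288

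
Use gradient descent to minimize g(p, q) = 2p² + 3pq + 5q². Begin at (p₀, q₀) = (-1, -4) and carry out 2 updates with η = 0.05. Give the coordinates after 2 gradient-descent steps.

∇g = (4p + 3q, 3p + 10q)
(p₁, q₁) = (-1, -4) − 0.05·(-16, -43) = (-0.2, -1.85)
(p₂, q₂) = (-0.2, -1.85) − 0.05·(-6.35, -19.1) = (0.1175, -0.895)

(0.1175, -0.895)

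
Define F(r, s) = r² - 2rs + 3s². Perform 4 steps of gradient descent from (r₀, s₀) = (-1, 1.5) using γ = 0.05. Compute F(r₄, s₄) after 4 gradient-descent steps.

∇F = (2r - 2s, -2r + 6s)
(r₁, s₁) = (-1, 1.5) − 0.05·(-5, 11) = (-0.75, 0.95)
(r₂, s₂) = (-0.75, 0.95) − 0.05·(-3.4, 7.2) = (-0.58, 0.59)
(r₃, s₃) = (-0.58, 0.59) − 0.05·(-2.34, 4.7) = (-0.463, 0.355)
(r₄, s₄) = (-0.463, 0.355) − 0.05·(-1.636, 3.056) = (-0.3812, 0.2022)
F(-0.3812, 0.2022) = 0.42212524

0.42212524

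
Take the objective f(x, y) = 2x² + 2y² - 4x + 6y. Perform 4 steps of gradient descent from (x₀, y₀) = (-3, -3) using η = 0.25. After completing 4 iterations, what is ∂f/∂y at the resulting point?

0

∇f = (4x - 4, 4y + 6)
(x₁, y₁) = (-3, -3) − 0.25·(-16, -6) = (1, -1.5)
(x₂, y₂) = (1, -1.5) − 0.25·(0, 0) = (1, -1.5)
(x₃, y₃) = (1, -1.5) − 0.25·(0, 0) = (1, -1.5)
(x₄, y₄) = (1, -1.5) − 0.25·(0, 0) = (1, -1.5)
∂f/∂y at (1, -1.5) = 0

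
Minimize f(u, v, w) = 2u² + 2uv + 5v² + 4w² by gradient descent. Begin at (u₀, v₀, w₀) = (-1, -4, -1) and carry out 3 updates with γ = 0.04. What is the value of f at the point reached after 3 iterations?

∇f = (4u + 2v, 2u + 10v, 8w)
Step 1: at (-1, -4, -1), ∇f = (-12, -42, -8) → (-1, -4, -1) − 0.04·(-12, -42, -8) = (-0.52, -2.32, -0.68)
Step 2: at (-0.52, -2.32, -0.68), ∇f = (-6.72, -24.24, -5.44) → (-0.52, -2.32, -0.68) − 0.04·(-6.72, -24.24, -5.44) = (-0.2512, -1.3504, -0.4624)
Step 3: at (-0.2512, -1.3504, -0.4624), ∇f = (-3.7056, -14.0064, -3.6992) → (-0.2512, -1.3504, -0.4624) − 0.04·(-3.7056, -14.0064, -3.6992) = (-0.102976, -0.790144, -0.314432)
f(-0.102976, -0.790144, -0.314432) = 3.701047484416

3.701047484416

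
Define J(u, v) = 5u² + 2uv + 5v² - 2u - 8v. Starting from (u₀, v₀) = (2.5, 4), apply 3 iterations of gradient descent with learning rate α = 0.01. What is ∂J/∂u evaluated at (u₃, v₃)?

20.833984

∇J = (10u + 2v - 2, 2u + 10v - 8)
(u₁, v₁) = (2.5, 4) − 0.01·(31, 37) = (2.19, 3.63)
(u₂, v₂) = (2.19, 3.63) − 0.01·(27.16, 32.68) = (1.9184, 3.3032)
(u₃, v₃) = (1.9184, 3.3032) − 0.01·(23.7904, 28.8688) = (1.680496, 3.014512)
∂J/∂u at (1.680496, 3.014512) = 20.833984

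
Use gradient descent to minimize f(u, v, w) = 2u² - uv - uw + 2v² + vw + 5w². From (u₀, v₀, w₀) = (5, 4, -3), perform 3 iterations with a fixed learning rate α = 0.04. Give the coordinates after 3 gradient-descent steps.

(3.14816, 2.985088, -0.607872)

∇f = (4u - v - w, -u + 4v + w, -u + v + 10w)
(u₁, v₁, w₁) = (5, 4, -3) − 0.04·(19, 8, -31) = (4.24, 3.68, -1.76)
(u₂, v₂, w₂) = (4.24, 3.68, -1.76) − 0.04·(15.04, 8.72, -18.16) = (3.6384, 3.3312, -1.0336)
(u₃, v₃, w₃) = (3.6384, 3.3312, -1.0336) − 0.04·(12.256, 8.6528, -10.6432) = (3.14816, 2.985088, -0.607872)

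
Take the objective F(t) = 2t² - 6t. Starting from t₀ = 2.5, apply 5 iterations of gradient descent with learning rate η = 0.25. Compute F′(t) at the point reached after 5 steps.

F′(t) = 4t - 6
t₁ = 2.5 − 0.25·4 = 1.5
t₂ = 1.5 − 0.25·0 = 1.5
t₃ = 1.5 − 0.25·0 = 1.5
t₄ = 1.5 − 0.25·0 = 1.5
t₅ = 1.5 − 0.25·0 = 1.5
F′(t) at (1.5) = 0

0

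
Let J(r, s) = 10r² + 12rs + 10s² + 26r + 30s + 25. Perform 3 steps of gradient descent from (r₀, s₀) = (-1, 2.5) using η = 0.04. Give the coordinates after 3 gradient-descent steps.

(-1.289536, -0.531808)

∇J = (20r + 12s + 26, 12r + 20s + 30)
Step 1: at (-1, 2.5), ∇J = (36, 68) → (-1, 2.5) − 0.04·(36, 68) = (-2.44, -0.22)
Step 2: at (-2.44, -0.22), ∇J = (-25.44, -3.68) → (-2.44, -0.22) − 0.04·(-25.44, -3.68) = (-1.4224, -0.0728)
Step 3: at (-1.4224, -0.0728), ∇J = (-3.3216, 11.4752) → (-1.4224, -0.0728) − 0.04·(-3.3216, 11.4752) = (-1.289536, -0.531808)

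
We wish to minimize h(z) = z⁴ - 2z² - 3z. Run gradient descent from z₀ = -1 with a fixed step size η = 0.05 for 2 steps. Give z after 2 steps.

-0.747175

h′(z) = 4z³ - 4z - 3
z₁ = -1 − 0.05·(-3) = -0.85
z₂ = -0.85 − 0.05·(-2.0565) = -0.747175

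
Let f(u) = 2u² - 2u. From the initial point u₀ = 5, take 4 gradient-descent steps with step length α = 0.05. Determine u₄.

f′(u) = 4u - 2
u₁ = 5 − 0.05·18 = 4.1
u₂ = 4.1 − 0.05·14.4 = 3.38
u₃ = 3.38 − 0.05·11.52 = 2.804
u₄ = 2.804 − 0.05·9.216 = 2.3432

2.3432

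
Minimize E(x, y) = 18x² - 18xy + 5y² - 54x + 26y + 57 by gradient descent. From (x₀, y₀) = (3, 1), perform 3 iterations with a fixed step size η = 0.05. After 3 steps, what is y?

2.17

∇E = (36x - 18y - 54, -18x + 10y + 26)
(x₁, y₁) = (3, 1) − 0.05·(36, -18) = (1.2, 1.9)
(x₂, y₂) = (1.2, 1.9) − 0.05·(-45, 23.4) = (3.45, 0.73)
(x₃, y₃) = (3.45, 0.73) − 0.05·(57.06, -28.8) = (0.597, 2.17)
y = 2.17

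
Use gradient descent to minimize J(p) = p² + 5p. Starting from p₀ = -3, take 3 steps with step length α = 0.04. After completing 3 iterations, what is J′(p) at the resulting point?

J′(p) = 2p + 5
Step 1: J′(-3) = -1; p₁ = -3 − 0.04·(-1) = -2.96
Step 2: J′(-2.96) = -0.92; p₂ = -2.96 − 0.04·(-0.92) = -2.9232
Step 3: J′(-2.9232) = -0.8464; p₃ = -2.9232 − 0.04·(-0.8464) = -2.889344
J′(p) at (-2.889344) = -0.778688

-0.778688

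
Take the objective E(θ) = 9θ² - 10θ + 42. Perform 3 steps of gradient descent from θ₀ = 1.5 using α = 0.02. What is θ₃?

E′(θ) = 18θ - 10
θ₁ = 1.5 − 0.02·17 = 1.16
θ₂ = 1.16 − 0.02·10.88 = 0.9424
θ₃ = 0.9424 − 0.02·6.9632 = 0.803136

0.803136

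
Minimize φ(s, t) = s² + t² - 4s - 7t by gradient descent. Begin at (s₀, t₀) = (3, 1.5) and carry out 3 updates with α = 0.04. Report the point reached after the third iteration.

∇φ = (2s - 4, 2t - 7)
Step 1: at (3, 1.5), ∇φ = (2, -4) → (3, 1.5) − 0.04·(2, -4) = (2.92, 1.66)
Step 2: at (2.92, 1.66), ∇φ = (1.84, -3.68) → (2.92, 1.66) − 0.04·(1.84, -3.68) = (2.8464, 1.8072)
Step 3: at (2.8464, 1.8072), ∇φ = (1.6928, -3.3856) → (2.8464, 1.8072) − 0.04·(1.6928, -3.3856) = (2.778688, 1.942624)

(2.778688, 1.942624)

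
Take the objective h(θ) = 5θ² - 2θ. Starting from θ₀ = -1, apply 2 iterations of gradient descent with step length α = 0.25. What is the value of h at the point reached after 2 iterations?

36.25

h′(θ) = 10θ - 2
Step 1: h′(-1) = -12; θ₁ = -1 − 0.25·(-12) = 2
Step 2: h′(2) = 18; θ₂ = 2 − 0.25·18 = -2.5
h(-2.5) = 36.25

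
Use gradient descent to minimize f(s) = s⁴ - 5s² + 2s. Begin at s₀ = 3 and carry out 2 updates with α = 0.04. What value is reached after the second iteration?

f′(s) = 4s³ - 10s + 2
s₁ = 3 − 0.04·80 = -0.2
s₂ = -0.2 − 0.04·3.968 = -0.35872

-0.35872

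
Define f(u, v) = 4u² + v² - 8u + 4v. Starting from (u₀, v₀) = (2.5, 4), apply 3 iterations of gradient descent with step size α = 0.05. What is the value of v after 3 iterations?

∇f = (8u - 8, 2v + 4)
(u₁, v₁) = (2.5, 4) − 0.05·(12, 12) = (1.9, 3.4)
(u₂, v₂) = (1.9, 3.4) − 0.05·(7.2, 10.8) = (1.54, 2.86)
(u₃, v₃) = (1.54, 2.86) − 0.05·(4.32, 9.72) = (1.324, 2.374)
v = 2.374

2.374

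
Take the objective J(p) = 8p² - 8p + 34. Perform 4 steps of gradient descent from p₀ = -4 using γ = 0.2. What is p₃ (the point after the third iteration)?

J′(p) = 16p - 8
p₁ = -4 − 0.2·(-72) = 10.4
p₂ = 10.4 − 0.2·158.4 = -21.28
p₃ = -21.28 − 0.2·(-348.48) = 48.416

48.416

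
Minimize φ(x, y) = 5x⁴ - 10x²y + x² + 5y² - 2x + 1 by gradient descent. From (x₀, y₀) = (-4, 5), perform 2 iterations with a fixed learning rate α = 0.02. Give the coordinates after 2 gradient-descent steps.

∇φ = (20x³ - 20xy + 2x - 2, -10x² + 10y)
(x₁, y₁) = (-4, 5) − 0.02·(-890, -110) = (13.8, 7.2)
(x₂, y₂) = (13.8, 7.2) − 0.02·(50599.84, -1832.4) = (-998.1968, 43.848)

(-998.1968, 43.848)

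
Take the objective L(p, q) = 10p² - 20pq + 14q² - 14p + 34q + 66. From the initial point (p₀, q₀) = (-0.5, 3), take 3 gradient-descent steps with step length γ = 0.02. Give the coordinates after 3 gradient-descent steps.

(0.97264, -0.220736)

∇L = (20p - 20q - 14, -20p + 28q + 34)
(p₁, q₁) = (-0.5, 3) − 0.02·(-84, 128) = (1.18, 0.44)
(p₂, q₂) = (1.18, 0.44) − 0.02·(0.8, 22.72) = (1.164, -0.0144)
(p₃, q₃) = (1.164, -0.0144) − 0.02·(9.568, 10.3168) = (0.97264, -0.220736)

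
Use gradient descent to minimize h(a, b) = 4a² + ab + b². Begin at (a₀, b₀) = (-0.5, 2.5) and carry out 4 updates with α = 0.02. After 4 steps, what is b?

2.157754

∇h = (8a + b, a + 2b)
(a₁, b₁) = (-0.5, 2.5) − 0.02·(-1.5, 4.5) = (-0.47, 2.41)
(a₂, b₂) = (-0.47, 2.41) − 0.02·(-1.35, 4.35) = (-0.443, 2.323)
(a₃, b₃) = (-0.443, 2.323) − 0.02·(-1.221, 4.203) = (-0.41858, 2.23894)
(a₄, b₄) = (-0.41858, 2.23894) − 0.02·(-1.1097, 4.0593) = (-0.396386, 2.157754)
b = 2.157754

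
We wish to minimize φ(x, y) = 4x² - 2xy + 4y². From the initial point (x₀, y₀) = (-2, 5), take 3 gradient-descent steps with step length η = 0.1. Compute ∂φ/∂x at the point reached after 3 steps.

∇φ = (8x - 2y, -2x + 8y)
(x₁, y₁) = (-2, 5) − 0.1·(-26, 44) = (0.6, 0.6)
(x₂, y₂) = (0.6, 0.6) − 0.1·(3.6, 3.6) = (0.24, 0.24)
(x₃, y₃) = (0.24, 0.24) − 0.1·(1.44, 1.44) = (0.096, 0.096)
∂φ/∂x at (0.096, 0.096) = 0.576

0.576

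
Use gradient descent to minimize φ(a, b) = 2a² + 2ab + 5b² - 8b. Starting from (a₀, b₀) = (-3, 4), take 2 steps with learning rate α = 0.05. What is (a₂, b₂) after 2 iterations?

∇φ = (4a + 2b, 2a + 10b - 8)
Step 1: at (-3, 4), ∇φ = (-4, 26) → (-3, 4) − 0.05·(-4, 26) = (-2.8, 2.7)
Step 2: at (-2.8, 2.7), ∇φ = (-5.8, 13.4) → (-2.8, 2.7) − 0.05·(-5.8, 13.4) = (-2.51, 2.03)

(-2.51, 2.03)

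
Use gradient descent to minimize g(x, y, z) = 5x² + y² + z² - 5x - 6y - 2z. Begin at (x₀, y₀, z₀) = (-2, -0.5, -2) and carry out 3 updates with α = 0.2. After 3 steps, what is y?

2.244

∇g = (10x - 5, 2y - 6, 2z - 2)
(x₁, y₁, z₁) = (-2, -0.5, -2) − 0.2·(-25, -7, -6) = (3, 0.9, -0.8)
(x₂, y₂, z₂) = (3, 0.9, -0.8) − 0.2·(25, -4.2, -3.6) = (-2, 1.74, -0.08)
(x₃, y₃, z₃) = (-2, 1.74, -0.08) − 0.2·(-25, -2.52, -2.16) = (3, 2.244, 0.352)
y = 2.244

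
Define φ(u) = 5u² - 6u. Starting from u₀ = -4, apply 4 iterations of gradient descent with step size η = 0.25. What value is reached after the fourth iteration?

-22.6875

φ′(u) = 10u - 6
u₁ = -4 − 0.25·(-46) = 7.5
u₂ = 7.5 − 0.25·69 = -9.75
u₃ = -9.75 − 0.25·(-103.5) = 16.125
u₄ = 16.125 − 0.25·155.25 = -22.6875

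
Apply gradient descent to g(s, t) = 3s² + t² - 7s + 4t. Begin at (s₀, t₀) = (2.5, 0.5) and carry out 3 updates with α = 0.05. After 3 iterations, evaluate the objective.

∇g = (6s - 7, 2t + 4)
Step 1: at (2.5, 0.5), ∇g = (8, 5) → (2.5, 0.5) − 0.05·(8, 5) = (2.1, 0.25)
Step 2: at (2.1, 0.25), ∇g = (5.6, 4.5) → (2.1, 0.25) − 0.05·(5.6, 4.5) = (1.82, 0.025)
Step 3: at (1.82, 0.025), ∇g = (3.92, 4.05) → (1.82, 0.025) − 0.05·(3.92, 4.05) = (1.624, -0.1775)
g(1.624, -0.1775) = -4.13436575

-4.13436575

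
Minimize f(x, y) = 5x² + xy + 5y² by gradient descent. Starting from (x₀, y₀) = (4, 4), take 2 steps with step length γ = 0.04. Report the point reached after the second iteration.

∇f = (10x + y, x + 10y)
Step 1: at (4, 4), ∇f = (44, 44) → (4, 4) − 0.04·(44, 44) = (2.24, 2.24)
Step 2: at (2.24, 2.24), ∇f = (24.64, 24.64) → (2.24, 2.24) − 0.04·(24.64, 24.64) = (1.2544, 1.2544)

(1.2544, 1.2544)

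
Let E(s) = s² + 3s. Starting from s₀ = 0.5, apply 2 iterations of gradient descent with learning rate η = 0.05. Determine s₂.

E′(s) = 2s + 3
Step 1: E′(0.5) = 4; s₁ = 0.5 − 0.05·4 = 0.3
Step 2: E′(0.3) = 3.6; s₂ = 0.3 − 0.05·3.6 = 0.12

0.12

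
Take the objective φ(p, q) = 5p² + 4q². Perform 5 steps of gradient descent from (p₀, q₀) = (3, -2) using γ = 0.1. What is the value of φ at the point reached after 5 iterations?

0.0000016384

∇φ = (10p, 8q)
Step 1: at (3, -2), ∇φ = (30, -16) → (3, -2) − 0.1·(30, -16) = (0, -0.4)
Step 2: at (0, -0.4), ∇φ = (0, -3.2) → (0, -0.4) − 0.1·(0, -3.2) = (0, -0.08)
Step 3: at (0, -0.08), ∇φ = (0, -0.64) → (0, -0.08) − 0.1·(0, -0.64) = (0, -0.016)
Step 4: at (0, -0.016), ∇φ = (0, -0.128) → (0, -0.016) − 0.1·(0, -0.128) = (0, -0.0032)
Step 5: at (0, -0.0032), ∇φ = (0, -0.0256) → (0, -0.0032) − 0.1·(0, -0.0256) = (0, -0.00064)
φ(0, -0.00064) = 0.0000016384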